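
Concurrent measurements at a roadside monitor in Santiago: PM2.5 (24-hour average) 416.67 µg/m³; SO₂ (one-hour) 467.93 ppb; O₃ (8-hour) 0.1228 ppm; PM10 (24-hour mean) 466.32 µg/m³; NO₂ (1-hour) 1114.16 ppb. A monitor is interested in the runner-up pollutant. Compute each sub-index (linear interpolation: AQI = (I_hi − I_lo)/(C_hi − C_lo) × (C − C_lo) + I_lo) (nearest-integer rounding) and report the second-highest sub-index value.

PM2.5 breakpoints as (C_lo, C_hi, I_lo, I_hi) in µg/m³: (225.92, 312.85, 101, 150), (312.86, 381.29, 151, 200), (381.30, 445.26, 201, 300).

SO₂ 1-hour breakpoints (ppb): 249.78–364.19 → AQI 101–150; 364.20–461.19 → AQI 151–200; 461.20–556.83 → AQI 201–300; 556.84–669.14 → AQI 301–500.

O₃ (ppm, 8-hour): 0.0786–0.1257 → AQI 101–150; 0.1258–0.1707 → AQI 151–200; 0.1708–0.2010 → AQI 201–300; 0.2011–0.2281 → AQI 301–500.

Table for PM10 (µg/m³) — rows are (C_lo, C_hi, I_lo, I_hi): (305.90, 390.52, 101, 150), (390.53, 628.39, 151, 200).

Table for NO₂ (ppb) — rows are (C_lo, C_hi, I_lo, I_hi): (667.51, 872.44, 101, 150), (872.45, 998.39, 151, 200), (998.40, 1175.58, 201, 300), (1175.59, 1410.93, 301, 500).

256

PM2.5: 416.67 lies in 381.30–445.26, so I_lo=201, I_hi=300, C_lo=381.30, C_hi=445.26.
(300−201)/(445.26−381.30) × (416.67−381.30) + 201 = 99/63.96 × 35.37 + 201 ≈ 255.75 → 256.
SO₂: 467.93 ∈ [461.20, 556.83] ↔ index [201, 300].
201 + (467.93−461.20)·(300−201)/(556.83−461.20) = 201 + 6.73·99/95.63 ≈ 207.97, so AQI = 208.
O₃: row 0.0786–0.1257 (AQI 101–150). (150−101)·(0.1228−0.0786)/(0.1257−0.0786) + 101 = 49·0.0442/0.0471 + 101 ≈ 146.98 → 147.
PM10: 466.32 lies in 390.53–628.39, so I_lo=151, I_hi=200, C_lo=390.53, C_hi=628.39.
(200−151)/(628.39−390.53) × (466.32−390.53) + 151 = 49/237.86 × 75.79 + 151 ≈ 166.61 → 167.
NO₂: 1114.16 lies in 998.40–1175.58, so I_lo=201, I_hi=300, C_lo=998.40, C_hi=1175.58.
(300−201)/(1175.58−998.40) × (1114.16−998.40) + 201 = 99/177.18 × 115.76 + 201 ≈ 265.68 → 266.
Sub-indices: PM2.5→256, SO₂→208, O₃→147, PM10→167, NO₂→266. Ranked high→low: 266, 256, 208, 167, 147. Second-highest sub-index = 256.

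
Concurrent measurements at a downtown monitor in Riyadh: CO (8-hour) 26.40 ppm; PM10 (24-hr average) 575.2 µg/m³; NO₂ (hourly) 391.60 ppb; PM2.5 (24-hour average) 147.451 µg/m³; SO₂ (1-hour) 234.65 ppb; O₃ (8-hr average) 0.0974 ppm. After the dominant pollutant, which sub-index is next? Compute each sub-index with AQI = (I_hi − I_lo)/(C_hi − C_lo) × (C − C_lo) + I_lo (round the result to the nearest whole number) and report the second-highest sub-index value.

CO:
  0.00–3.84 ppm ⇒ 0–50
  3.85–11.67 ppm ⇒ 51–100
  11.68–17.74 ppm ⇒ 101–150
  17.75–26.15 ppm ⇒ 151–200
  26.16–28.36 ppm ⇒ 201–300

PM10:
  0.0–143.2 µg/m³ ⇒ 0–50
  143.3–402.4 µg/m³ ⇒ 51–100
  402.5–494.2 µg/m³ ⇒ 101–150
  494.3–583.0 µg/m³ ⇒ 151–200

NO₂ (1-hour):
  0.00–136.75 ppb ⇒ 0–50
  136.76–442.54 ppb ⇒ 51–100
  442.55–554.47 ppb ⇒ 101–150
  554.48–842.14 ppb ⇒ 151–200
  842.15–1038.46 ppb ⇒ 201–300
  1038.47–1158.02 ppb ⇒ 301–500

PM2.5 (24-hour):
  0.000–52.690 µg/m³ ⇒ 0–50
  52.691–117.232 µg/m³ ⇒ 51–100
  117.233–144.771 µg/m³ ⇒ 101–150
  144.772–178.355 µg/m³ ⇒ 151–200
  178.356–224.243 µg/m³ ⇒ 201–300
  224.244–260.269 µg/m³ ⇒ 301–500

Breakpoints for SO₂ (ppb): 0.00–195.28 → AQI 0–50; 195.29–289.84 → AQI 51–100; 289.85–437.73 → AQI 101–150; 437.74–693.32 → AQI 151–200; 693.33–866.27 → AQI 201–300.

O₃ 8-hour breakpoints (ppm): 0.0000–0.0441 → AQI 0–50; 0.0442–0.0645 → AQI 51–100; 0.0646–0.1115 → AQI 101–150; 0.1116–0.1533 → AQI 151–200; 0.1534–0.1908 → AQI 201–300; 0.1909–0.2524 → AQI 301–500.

196

CO 26.40: bracket 26.16–28.36 → index 201–300; slope 99/2.20, offset 0.24.
AQI = 201 + 99/2.20·0.24 ≈ 211.80 ⇒ 212.
PM10 575.2: bracket 494.3–583.0 → index 151–200; slope 49/88.7, offset 80.9.
AQI = 151 + 49/88.7·80.9 ≈ 195.69 ⇒ 196.
NO₂ 391.60: bracket 136.76–442.54 → index 51–100; slope 49/305.78, offset 254.84.
AQI = 51 + 49/305.78·254.84 ≈ 91.84 ⇒ 92.
PM2.5: 147.451 ∈ [144.772, 178.355] ↔ index [151, 200].
151 + (147.451−144.772)·(200−151)/(178.355−144.772) = 151 + 2.679·49/33.583 ≈ 154.91, so AQI = 155.
SO₂: row 195.29–289.84 (AQI 51–100). (100−51)·(234.65−195.29)/(289.84−195.29) + 51 = 49·39.36/94.55 + 51 ≈ 71.40 → 71.
O₃: 0.0974 lies in 0.0646–0.1115, so I_lo=101, I_hi=150, C_lo=0.0646, C_hi=0.1115.
(150−101)/(0.1115−0.0646) × (0.0974−0.0646) + 101 = 49/0.0469 × 0.0328 + 101 ≈ 135.27 → 135.
Sub-indices: CO→212, PM10→196, NO₂→92, PM2.5→155, SO₂→71, O₃→135. Ranked high→low: 212, 196, 155, 135, 92, 71. Second-highest sub-index = 196.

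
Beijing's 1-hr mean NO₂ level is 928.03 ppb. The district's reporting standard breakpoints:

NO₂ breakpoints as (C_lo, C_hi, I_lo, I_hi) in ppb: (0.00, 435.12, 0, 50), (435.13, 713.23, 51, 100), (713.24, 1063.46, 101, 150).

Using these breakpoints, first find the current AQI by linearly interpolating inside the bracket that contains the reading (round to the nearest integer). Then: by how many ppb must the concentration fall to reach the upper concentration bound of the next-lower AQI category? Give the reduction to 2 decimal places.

NO₂: row 713.24–1063.46 (AQI 101–150). (150−101)·(928.03−713.24)/(1063.46−713.24) + 101 = 49·214.79/350.22 + 101 ≈ 131.05 → 131.
Current AQI 131 is in the Unhealthy for Sensitive Groups range (101–150). The next-lower category tops out at AQI 100, whose upper concentration bound is 713.23 ppb.
Reduction needed = 928.03 − 713.23 = 214.80 ppb.

214.80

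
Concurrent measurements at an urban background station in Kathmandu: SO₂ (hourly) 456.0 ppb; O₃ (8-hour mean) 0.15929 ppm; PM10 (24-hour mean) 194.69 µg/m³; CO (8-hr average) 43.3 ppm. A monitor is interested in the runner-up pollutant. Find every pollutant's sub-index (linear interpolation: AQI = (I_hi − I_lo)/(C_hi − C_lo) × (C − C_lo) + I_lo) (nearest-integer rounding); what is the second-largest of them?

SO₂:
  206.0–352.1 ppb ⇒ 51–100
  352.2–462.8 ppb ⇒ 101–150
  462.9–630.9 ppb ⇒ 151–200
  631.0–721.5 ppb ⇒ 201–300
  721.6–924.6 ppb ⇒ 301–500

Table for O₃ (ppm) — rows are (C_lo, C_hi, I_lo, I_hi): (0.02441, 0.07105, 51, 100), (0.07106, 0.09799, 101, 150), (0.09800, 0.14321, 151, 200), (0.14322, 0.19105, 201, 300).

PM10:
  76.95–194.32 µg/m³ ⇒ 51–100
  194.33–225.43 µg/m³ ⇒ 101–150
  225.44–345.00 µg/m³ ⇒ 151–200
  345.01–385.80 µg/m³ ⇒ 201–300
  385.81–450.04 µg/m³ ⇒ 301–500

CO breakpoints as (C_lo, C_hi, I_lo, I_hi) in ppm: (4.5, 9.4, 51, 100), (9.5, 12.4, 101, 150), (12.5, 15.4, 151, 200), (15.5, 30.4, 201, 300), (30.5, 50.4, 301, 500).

234

SO₂: 456.0 ∈ [352.2, 462.8] ↔ index [101, 150].
101 + (456.0−352.2)·(150−101)/(462.8−352.2) = 101 + 103.8·49/110.6 ≈ 146.99, so AQI = 147.
O₃: row 0.14322–0.19105 (AQI 201–300). (300−201)·(0.15929−0.14322)/(0.19105−0.14322) + 201 = 99·0.01607/0.04783 + 201 ≈ 234.26 → 234.
PM10 194.69: bracket 194.33–225.43 → index 101–150; slope 49/31.10, offset 0.36.
AQI = 101 + 49/31.10·0.36 ≈ 101.57 ⇒ 102.
CO: row 30.5–50.4 (AQI 301–500). (500−301)·(43.3−30.5)/(50.4−30.5) + 301 = 199·12.8/19.9 + 301 ≈ 429.00 → 429.
Sub-indices: SO₂→147, O₃→234, PM10→102, CO→429. Ranked high→low: 429, 234, 147, 102. Second-highest sub-index = 234.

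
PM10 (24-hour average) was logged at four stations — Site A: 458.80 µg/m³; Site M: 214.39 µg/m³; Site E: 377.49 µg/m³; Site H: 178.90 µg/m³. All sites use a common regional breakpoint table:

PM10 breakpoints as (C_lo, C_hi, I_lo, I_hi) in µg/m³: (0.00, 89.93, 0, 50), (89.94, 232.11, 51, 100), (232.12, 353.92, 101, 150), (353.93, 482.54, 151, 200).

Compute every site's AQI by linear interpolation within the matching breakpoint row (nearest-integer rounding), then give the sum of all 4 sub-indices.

Site A: 458.80 lies in 353.93–482.54, so I_lo=151, I_hi=200, C_lo=353.93, C_hi=482.54.
(200−151)/(482.54−353.93) × (458.80−353.93) + 151 = 49/128.61 × 104.87 + 151 ≈ 190.96 → 191.
Site M: row 89.94–232.11 (AQI 51–100). (100−51)·(214.39−89.94)/(232.11−89.94) + 51 = 49·124.45/142.17 + 51 ≈ 93.89 → 94.
Site E: 377.49 ∈ [353.93, 482.54] ↔ index [151, 200].
151 + (377.49−353.93)·(200−151)/(482.54−353.93) = 151 + 23.56·49/128.61 ≈ 159.98, so AQI = 160.
Site H: 178.90 ∈ [89.94, 232.11] ↔ index [51, 100].
51 + (178.90−89.94)·(100−51)/(232.11−89.94) = 51 + 88.96·49/142.17 ≈ 81.66, so AQI = 82.
AQIs: Site A=191, Site M=94, Site E=160, Site H=82. Sum = 191 + 94 + 160 + 82 = 527.

527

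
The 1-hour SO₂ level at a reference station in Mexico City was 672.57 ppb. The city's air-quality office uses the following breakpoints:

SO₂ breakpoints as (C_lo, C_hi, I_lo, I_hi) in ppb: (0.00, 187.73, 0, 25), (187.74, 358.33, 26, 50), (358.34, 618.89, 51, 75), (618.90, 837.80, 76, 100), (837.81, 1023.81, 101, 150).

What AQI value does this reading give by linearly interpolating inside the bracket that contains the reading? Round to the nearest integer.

SO₂: 672.57 ∈ [618.90, 837.80] ↔ index [76, 100].
76 + (672.57−618.90)·(100−76)/(837.80−618.90) = 76 + 53.67·24/218.90 ≈ 81.88, so AQI = 82.

82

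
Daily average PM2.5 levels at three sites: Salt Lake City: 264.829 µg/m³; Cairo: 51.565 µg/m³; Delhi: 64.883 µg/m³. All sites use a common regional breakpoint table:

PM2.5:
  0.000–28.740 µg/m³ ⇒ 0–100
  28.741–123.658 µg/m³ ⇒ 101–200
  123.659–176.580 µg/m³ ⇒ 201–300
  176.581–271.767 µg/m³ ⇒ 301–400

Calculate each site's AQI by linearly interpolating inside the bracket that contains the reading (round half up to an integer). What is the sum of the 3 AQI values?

657

Salt Lake City: 264.829 lies in 176.581–271.767, so I_lo=301, I_hi=400, C_lo=176.581, C_hi=271.767.
(400−301)/(271.767−176.581) × (264.829−176.581) + 301 = 99/95.186 × 88.248 + 301 ≈ 392.78 → 393.
Cairo: 51.565 ∈ [28.741, 123.658] ↔ index [101, 200].
101 + (51.565−28.741)·(200−101)/(123.658−28.741) = 101 + 22.824·99/94.917 ≈ 124.81, so AQI = 125.
Delhi: 64.883 lies in 28.741–123.658, so I_lo=101, I_hi=200, C_lo=28.741, C_hi=123.658.
(200−101)/(123.658−28.741) × (64.883−28.741) + 101 = 99/94.917 × 36.142 + 101 ≈ 138.70 → 139.
AQIs: Salt Lake City=393, Cairo=125, Delhi=139. Sum = 393 + 125 + 139 = 657.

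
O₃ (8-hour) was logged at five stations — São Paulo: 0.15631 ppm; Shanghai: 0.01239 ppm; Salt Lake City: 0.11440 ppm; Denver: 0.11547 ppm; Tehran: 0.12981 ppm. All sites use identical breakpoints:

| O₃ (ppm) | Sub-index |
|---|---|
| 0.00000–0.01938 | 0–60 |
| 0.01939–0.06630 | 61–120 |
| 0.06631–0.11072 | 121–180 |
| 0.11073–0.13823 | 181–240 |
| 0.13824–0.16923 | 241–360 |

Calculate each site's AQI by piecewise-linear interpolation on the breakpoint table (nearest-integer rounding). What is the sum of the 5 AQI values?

São Paulo: 0.15631 lies in 0.13824–0.16923, so I_lo=241, I_hi=360, C_lo=0.13824, C_hi=0.16923.
(360−241)/(0.16923−0.13824) × (0.15631−0.13824) + 241 = 119/0.03099 × 0.01807 + 241 ≈ 310.39 → 310.
Shanghai: 0.01239 ∈ [0.00000, 0.01938] ↔ index [0, 60].
0 + (0.01239−0.00000)·(60−0)/(0.01938−0.00000) = 0 + 0.01239·60/0.01938 ≈ 38.36, so AQI = 38.
Salt Lake City 0.11440: bracket 0.11073–0.13823 → index 181–240; slope 59/0.02750, offset 0.00367.
AQI = 181 + 59/0.02750·0.00367 ≈ 188.87 ⇒ 189.
Denver 0.11547: bracket 0.11073–0.13823 → index 181–240; slope 59/0.02750, offset 0.00474.
AQI = 181 + 59/0.02750·0.00474 ≈ 191.17 ⇒ 191.
Tehran: 0.12981 lies in 0.11073–0.13823, so I_lo=181, I_hi=240, C_lo=0.11073, C_hi=0.13823.
(240−181)/(0.13823−0.11073) × (0.12981−0.11073) + 181 = 59/0.02750 × 0.01908 + 181 ≈ 221.94 → 222.
AQIs: São Paulo=310, Shanghai=38, Salt Lake City=189, Denver=191, Tehran=222. Sum = 310 + 38 + 189 + 191 + 222 = 950.

950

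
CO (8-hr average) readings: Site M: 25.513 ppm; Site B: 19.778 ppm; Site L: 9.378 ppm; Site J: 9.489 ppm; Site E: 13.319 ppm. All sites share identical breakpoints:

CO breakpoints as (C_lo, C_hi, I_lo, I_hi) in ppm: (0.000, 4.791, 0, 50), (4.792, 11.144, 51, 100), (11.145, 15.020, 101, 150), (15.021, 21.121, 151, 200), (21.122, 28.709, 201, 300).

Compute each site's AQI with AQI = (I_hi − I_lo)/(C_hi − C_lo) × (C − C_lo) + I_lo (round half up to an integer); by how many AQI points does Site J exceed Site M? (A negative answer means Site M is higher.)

Site M: 25.513 lies in 21.122–28.709, so I_lo=201, I_hi=300, C_lo=21.122, C_hi=28.709.
(300−201)/(28.709−21.122) × (25.513−21.122) + 201 = 99/7.587 × 4.391 + 201 ≈ 258.30 → 258.
Site B: 19.778 lies in 15.021–21.121, so I_lo=151, I_hi=200, C_lo=15.021, C_hi=21.121.
(200−151)/(21.121−15.021) × (19.778−15.021) + 151 = 49/6.100 × 4.757 + 151 ≈ 189.21 → 189.
Site L: 9.378 ∈ [4.792, 11.144] ↔ index [51, 100].
51 + (9.378−4.792)·(100−51)/(11.144−4.792) = 51 + 4.586·49/6.352 ≈ 86.38, so AQI = 86.
Site J: row 4.792–11.144 (AQI 51–100). (100−51)·(9.489−4.792)/(11.144−4.792) + 51 = 49·4.697/6.352 + 51 ≈ 87.23 → 87.
Site E: row 11.145–15.020 (AQI 101–150). (150−101)·(13.319−11.145)/(15.020−11.145) + 101 = 49·2.174/3.875 + 101 ≈ 128.49 → 128.
AQIs: Site M=258, Site B=189, Site L=86, Site J=87, Site E=128. Site J (87) − Site M (258) = -171.

-171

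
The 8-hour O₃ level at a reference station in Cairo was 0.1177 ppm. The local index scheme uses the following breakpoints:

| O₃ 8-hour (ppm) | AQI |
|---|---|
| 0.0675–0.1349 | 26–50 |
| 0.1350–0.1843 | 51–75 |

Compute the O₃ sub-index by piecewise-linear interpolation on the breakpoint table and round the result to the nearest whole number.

O₃ 0.1177: bracket 0.0675–0.1349 → index 26–50; slope 24/0.0674, offset 0.0502.
AQI = 26 + 24/0.0674·0.0502 ≈ 43.88 ⇒ 44.

44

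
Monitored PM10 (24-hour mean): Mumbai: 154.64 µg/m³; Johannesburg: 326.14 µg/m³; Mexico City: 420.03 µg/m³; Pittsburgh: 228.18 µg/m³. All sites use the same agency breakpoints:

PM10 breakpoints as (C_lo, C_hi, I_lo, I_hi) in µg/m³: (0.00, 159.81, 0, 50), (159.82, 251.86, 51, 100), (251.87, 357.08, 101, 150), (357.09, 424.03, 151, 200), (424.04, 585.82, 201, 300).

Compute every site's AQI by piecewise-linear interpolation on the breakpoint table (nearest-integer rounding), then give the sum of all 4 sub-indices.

468

Mumbai: row 0.00–159.81 (AQI 0–50). (50−0)·(154.64−0.00)/(159.81−0.00) + 0 = 50·154.64/159.81 + 0 ≈ 48.38 → 48.
Johannesburg: row 251.87–357.08 (AQI 101–150). (150−101)·(326.14−251.87)/(357.08−251.87) + 101 = 49·74.27/105.21 + 101 ≈ 135.59 → 136.
Mexico City 420.03: bracket 357.09–424.03 → index 151–200; slope 49/66.94, offset 62.94.
AQI = 151 + 49/66.94·62.94 ≈ 197.07 ⇒ 197.
Pittsburgh: 228.18 lies in 159.82–251.86, so I_lo=51, I_hi=100, C_lo=159.82, C_hi=251.86.
(100−51)/(251.86−159.82) × (228.18−159.82) + 51 = 49/92.04 × 68.36 + 51 ≈ 87.39 → 87.
AQIs: Mumbai=48, Johannesburg=136, Mexico City=197, Pittsburgh=87. Sum = 48 + 136 + 197 + 87 = 468.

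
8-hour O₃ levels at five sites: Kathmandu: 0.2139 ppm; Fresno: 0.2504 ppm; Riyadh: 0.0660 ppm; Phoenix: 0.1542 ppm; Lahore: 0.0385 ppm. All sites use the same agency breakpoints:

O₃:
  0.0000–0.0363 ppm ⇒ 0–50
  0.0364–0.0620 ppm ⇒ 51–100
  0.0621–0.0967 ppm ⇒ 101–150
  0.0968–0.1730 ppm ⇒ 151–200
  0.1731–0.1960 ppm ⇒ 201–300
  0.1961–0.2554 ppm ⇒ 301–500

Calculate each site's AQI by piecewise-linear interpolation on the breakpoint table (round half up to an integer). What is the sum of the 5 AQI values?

1194

Kathmandu: 0.2139 lies in 0.1961–0.2554, so I_lo=301, I_hi=500, C_lo=0.1961, C_hi=0.2554.
(500−301)/(0.2554−0.1961) × (0.2139−0.1961) + 301 = 199/0.0593 × 0.0178 + 301 ≈ 360.73 → 361.
Fresno 0.2504: bracket 0.1961–0.2554 → index 301–500; slope 199/0.0593, offset 0.0543.
AQI = 301 + 199/0.0593·0.0543 ≈ 483.22 ⇒ 483.
Riyadh: row 0.0621–0.0967 (AQI 101–150). (150−101)·(0.0660−0.0621)/(0.0967−0.0621) + 101 = 49·0.0039/0.0346 + 101 ≈ 106.52 → 107.
Phoenix: 0.1542 lies in 0.0968–0.1730, so I_lo=151, I_hi=200, C_lo=0.0968, C_hi=0.1730.
(200−151)/(0.1730−0.0968) × (0.1542−0.0968) + 151 = 49/0.0762 × 0.0574 + 151 ≈ 187.91 → 188.
Lahore: 0.0385 lies in 0.0364–0.0620, so I_lo=51, I_hi=100, C_lo=0.0364, C_hi=0.0620.
(100−51)/(0.0620−0.0364) × (0.0385−0.0364) + 51 = 49/0.0256 × 0.0021 + 51 ≈ 55.02 → 55.
AQIs: Kathmandu=361, Fresno=483, Riyadh=107, Phoenix=188, Lahore=55. Sum = 361 + 483 + 107 + 188 + 55 = 1194.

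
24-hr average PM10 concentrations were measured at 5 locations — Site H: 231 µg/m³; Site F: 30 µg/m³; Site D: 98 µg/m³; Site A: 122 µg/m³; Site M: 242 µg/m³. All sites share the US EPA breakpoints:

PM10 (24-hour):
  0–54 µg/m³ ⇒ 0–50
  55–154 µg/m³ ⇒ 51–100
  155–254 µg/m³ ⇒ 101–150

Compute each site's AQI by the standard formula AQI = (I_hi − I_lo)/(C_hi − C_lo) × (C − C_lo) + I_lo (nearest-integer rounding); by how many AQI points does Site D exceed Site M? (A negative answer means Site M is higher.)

-72

Site H: row 155–254 (AQI 101–150). (150−101)·(231−155)/(254−155) + 101 = 49·76/99 + 101 ≈ 138.62 → 139.
Site F 30: bracket 0–54 → index 0–50; slope 50/54, offset 30.
AQI = 0 + 50/54·30 ≈ 27.78 ⇒ 28.
Site D: 98 ∈ [55, 154] ↔ index [51, 100].
51 + (98−55)·(100−51)/(154−55) = 51 + 43·49/99 ≈ 72.28, so AQI = 72.
Site A: 122 ∈ [55, 154] ↔ index [51, 100].
51 + (122−55)·(100−51)/(154−55) = 51 + 67·49/99 ≈ 84.16, so AQI = 84.
Site M: 242 lies in 155–254, so I_lo=101, I_hi=150, C_lo=155, C_hi=254.
(150−101)/(254−155) × (242−155) + 101 = 49/99 × 87 + 101 ≈ 144.06 → 144.
AQIs: Site H=139, Site F=28, Site D=72, Site A=84, Site M=144. Site D (72) − Site M (144) = -72.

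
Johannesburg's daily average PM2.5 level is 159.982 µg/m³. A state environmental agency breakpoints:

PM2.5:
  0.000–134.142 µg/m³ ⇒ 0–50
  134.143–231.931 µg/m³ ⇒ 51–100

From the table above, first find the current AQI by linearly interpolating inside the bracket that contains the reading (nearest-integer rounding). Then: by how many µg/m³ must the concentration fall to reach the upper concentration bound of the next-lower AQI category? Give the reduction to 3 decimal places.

PM2.5 159.982: bracket 134.143–231.931 → index 51–100; slope 49/97.788, offset 25.839.
AQI = 51 + 49/97.788·25.839 ≈ 63.95 ⇒ 64.
Current AQI 64 is in the Moderate range (51–100). The next-lower category tops out at AQI 50, whose upper concentration bound is 134.142 µg/m³.
Reduction needed = 159.982 − 134.142 = 25.840 µg/m³.

25.840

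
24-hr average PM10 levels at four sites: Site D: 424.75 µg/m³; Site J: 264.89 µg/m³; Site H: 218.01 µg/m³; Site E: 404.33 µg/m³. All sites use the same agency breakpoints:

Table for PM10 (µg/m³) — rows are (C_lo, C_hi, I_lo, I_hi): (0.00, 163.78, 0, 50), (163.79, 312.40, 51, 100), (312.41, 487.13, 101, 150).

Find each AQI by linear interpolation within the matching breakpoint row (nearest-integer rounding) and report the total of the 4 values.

Site D: 424.75 lies in 312.41–487.13, so I_lo=101, I_hi=150, C_lo=312.41, C_hi=487.13.
(150−101)/(487.13−312.41) × (424.75−312.41) + 101 = 49/174.72 × 112.34 + 101 ≈ 132.51 → 133.
Site J 264.89: bracket 163.79–312.40 → index 51–100; slope 49/148.61, offset 101.10.
AQI = 51 + 49/148.61·101.10 ≈ 84.33 ⇒ 84.
Site H: row 163.79–312.40 (AQI 51–100). (100−51)·(218.01−163.79)/(312.40−163.79) + 51 = 49·54.22/148.61 + 51 ≈ 68.88 → 69.
Site E: 404.33 lies in 312.41–487.13, so I_lo=101, I_hi=150, C_lo=312.41, C_hi=487.13.
(150−101)/(487.13−312.41) × (404.33−312.41) + 101 = 49/174.72 × 91.92 + 101 ≈ 126.78 → 127.
AQIs: Site D=133, Site J=84, Site H=69, Site E=127. Sum = 133 + 84 + 69 + 127 = 413.

413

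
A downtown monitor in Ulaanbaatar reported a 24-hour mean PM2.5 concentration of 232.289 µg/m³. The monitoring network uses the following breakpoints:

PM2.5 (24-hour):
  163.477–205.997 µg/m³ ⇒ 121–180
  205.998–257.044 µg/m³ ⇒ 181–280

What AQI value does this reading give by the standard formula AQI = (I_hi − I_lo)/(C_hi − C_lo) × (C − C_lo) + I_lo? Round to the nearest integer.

232

PM2.5: row 205.998–257.044 (AQI 181–280). (280−181)·(232.289−205.998)/(257.044−205.998) + 181 = 99·26.291/51.046 + 181 ≈ 231.99 → 232.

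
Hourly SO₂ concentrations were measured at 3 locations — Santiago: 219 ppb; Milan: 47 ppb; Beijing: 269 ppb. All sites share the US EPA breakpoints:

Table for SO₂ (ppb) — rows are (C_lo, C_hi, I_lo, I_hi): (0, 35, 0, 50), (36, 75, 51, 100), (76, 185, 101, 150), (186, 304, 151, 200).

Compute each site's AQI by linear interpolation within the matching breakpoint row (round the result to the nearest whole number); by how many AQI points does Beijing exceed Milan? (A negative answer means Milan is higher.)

120

Santiago: 219 ∈ [186, 304] ↔ index [151, 200].
151 + (219−186)·(200−151)/(304−186) = 151 + 33·49/118 ≈ 164.70, so AQI = 165.
Milan 47: bracket 36–75 → index 51–100; slope 49/39, offset 11.
AQI = 51 + 49/39·11 ≈ 64.82 ⇒ 65.
Beijing 269: bracket 186–304 → index 151–200; slope 49/118, offset 83.
AQI = 151 + 49/118·83 ≈ 185.47 ⇒ 185.
AQIs: Santiago=165, Milan=65, Beijing=185. Beijing (185) − Milan (65) = 120.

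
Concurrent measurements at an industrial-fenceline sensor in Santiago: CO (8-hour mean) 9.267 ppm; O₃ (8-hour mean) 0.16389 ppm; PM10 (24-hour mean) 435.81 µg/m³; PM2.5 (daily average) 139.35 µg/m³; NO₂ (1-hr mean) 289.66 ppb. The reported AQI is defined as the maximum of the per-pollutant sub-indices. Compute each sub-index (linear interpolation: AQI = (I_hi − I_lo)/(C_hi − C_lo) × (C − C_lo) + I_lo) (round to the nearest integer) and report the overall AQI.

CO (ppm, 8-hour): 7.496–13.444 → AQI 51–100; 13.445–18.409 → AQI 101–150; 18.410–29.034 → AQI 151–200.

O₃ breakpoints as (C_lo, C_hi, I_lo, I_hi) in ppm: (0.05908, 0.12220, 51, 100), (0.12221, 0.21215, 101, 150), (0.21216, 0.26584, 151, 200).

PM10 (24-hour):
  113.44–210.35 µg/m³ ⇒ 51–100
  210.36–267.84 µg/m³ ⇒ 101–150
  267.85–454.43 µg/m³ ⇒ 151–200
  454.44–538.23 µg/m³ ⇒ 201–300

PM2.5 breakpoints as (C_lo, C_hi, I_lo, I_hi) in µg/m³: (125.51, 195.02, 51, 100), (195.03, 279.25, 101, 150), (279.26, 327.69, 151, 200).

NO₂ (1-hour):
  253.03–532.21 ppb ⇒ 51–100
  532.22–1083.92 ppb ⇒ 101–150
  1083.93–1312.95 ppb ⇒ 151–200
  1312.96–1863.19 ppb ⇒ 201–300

195

CO 9.267: bracket 7.496–13.444 → index 51–100; slope 49/5.948, offset 1.771.
AQI = 51 + 49/5.948·1.771 ≈ 65.59 ⇒ 66.
O₃: 0.16389 ∈ [0.12221, 0.21215] ↔ index [101, 150].
101 + (0.16389−0.12221)·(150−101)/(0.21215−0.12221) = 101 + 0.04168·49/0.08994 ≈ 123.71, so AQI = 124.
PM10: 435.81 ∈ [267.85, 454.43] ↔ index [151, 200].
151 + (435.81−267.85)·(200−151)/(454.43−267.85) = 151 + 167.96·49/186.58 ≈ 195.11, so AQI = 195.
PM2.5 139.35: bracket 125.51–195.02 → index 51–100; slope 49/69.51, offset 13.84.
AQI = 51 + 49/69.51·13.84 ≈ 60.76 ⇒ 61.
NO₂: row 253.03–532.21 (AQI 51–100). (100−51)·(289.66−253.03)/(532.21−253.03) + 51 = 49·36.63/279.18 + 51 ≈ 57.43 → 57.
Sub-indices: CO→66, O₃→124, PM10→195, PM2.5→61, NO₂→57. Overall AQI = max = 195; dominant pollutant is PM10.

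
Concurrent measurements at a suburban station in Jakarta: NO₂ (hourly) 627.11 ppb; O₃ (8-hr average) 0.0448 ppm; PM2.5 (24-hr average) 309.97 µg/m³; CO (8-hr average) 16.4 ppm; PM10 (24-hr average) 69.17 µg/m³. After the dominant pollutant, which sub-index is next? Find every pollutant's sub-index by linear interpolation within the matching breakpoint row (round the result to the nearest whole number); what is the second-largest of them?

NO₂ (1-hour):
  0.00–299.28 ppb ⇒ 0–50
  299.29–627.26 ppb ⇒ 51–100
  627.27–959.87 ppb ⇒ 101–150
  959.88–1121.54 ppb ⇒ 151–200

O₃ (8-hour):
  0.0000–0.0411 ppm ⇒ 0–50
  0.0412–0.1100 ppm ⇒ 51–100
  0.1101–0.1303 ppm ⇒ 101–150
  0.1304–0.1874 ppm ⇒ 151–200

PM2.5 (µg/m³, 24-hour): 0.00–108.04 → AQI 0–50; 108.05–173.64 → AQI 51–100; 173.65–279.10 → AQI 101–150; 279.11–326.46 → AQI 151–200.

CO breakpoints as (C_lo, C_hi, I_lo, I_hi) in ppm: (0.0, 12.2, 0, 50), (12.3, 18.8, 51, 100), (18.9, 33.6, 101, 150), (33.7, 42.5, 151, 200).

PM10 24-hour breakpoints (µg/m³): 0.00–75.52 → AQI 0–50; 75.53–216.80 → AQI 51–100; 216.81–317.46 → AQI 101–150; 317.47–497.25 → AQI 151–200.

NO₂: 627.11 ∈ [299.29, 627.26] ↔ index [51, 100].
51 + (627.11−299.29)·(100−51)/(627.26−299.29) = 51 + 327.82·49/327.97 ≈ 99.98, so AQI = 100.
O₃: row 0.0412–0.1100 (AQI 51–100). (100−51)·(0.0448−0.0412)/(0.1100−0.0412) + 51 = 49·0.0036/0.0688 + 51 ≈ 53.56 → 54.
PM2.5 309.97: bracket 279.11–326.46 → index 151–200; slope 49/47.35, offset 30.86.
AQI = 151 + 49/47.35·30.86 ≈ 182.94 ⇒ 183.
CO: row 12.3–18.8 (AQI 51–100). (100−51)·(16.4−12.3)/(18.8−12.3) + 51 = 49·4.1/6.5 + 51 ≈ 81.91 → 82.
PM10: 69.17 ∈ [0.00, 75.52] ↔ index [0, 50].
0 + (69.17−0.00)·(50−0)/(75.52−0.00) = 0 + 69.17·50/75.52 ≈ 45.80, so AQI = 46.
Sub-indices: NO₂→100, O₃→54, PM2.5→183, CO→82, PM10→46. Ranked high→low: 183, 100, 82, 54, 46. Second-highest sub-index = 100.

100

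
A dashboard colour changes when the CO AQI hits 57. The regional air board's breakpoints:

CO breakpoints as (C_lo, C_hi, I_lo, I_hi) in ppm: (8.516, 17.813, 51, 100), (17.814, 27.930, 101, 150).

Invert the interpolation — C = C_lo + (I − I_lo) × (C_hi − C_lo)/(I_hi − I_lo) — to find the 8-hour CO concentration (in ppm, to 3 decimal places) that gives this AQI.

AQI 57 lies in the 51–100 band, which corresponds to 8.516–17.813 ppm.
C = 8.516 + (57−51)×(17.813−8.516)/(100−51) = 8.516 + 6×9.297/49 ≈ 9.65441 ppm → 9.654 ppm to 3 dp.

9.654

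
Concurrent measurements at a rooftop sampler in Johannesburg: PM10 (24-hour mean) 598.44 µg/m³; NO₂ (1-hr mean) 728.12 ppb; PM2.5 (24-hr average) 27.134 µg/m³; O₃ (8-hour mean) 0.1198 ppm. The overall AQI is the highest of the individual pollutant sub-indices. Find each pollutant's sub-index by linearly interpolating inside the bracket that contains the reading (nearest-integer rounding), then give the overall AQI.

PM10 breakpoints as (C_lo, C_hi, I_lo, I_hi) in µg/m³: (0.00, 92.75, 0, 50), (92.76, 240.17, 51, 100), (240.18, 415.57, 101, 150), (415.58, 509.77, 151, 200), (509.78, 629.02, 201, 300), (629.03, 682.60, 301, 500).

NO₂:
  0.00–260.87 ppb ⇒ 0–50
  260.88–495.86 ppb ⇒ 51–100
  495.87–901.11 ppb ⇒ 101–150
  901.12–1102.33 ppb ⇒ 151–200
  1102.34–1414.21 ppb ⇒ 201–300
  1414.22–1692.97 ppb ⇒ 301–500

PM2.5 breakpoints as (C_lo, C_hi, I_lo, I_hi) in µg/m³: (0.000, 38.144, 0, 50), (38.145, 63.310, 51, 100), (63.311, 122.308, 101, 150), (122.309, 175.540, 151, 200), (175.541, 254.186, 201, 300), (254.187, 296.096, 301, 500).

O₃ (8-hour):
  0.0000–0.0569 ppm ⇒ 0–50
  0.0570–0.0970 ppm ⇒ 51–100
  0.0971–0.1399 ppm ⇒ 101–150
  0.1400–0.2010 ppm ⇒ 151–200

275

PM10 598.44: bracket 509.78–629.02 → index 201–300; slope 99/119.24, offset 88.66.
AQI = 201 + 99/119.24·88.66 ≈ 274.61 ⇒ 275.
NO₂: 728.12 lies in 495.87–901.11, so I_lo=101, I_hi=150, C_lo=495.87, C_hi=901.11.
(150−101)/(901.11−495.87) × (728.12−495.87) + 101 = 49/405.24 × 232.25 + 101 ≈ 129.08 → 129.
PM2.5: 27.134 lies in 0.000–38.144, so I_lo=0, I_hi=50, C_lo=0.000, C_hi=38.144.
(50−0)/(38.144−0.000) × (27.134−0.000) + 0 = 50/38.144 × 27.134 + 0 ≈ 35.57 → 36.
O₃ 0.1198: bracket 0.0971–0.1399 → index 101–150; slope 49/0.0428, offset 0.0227.
AQI = 101 + 49/0.0428·0.0227 ≈ 126.99 ⇒ 127.
Sub-indices: PM10→275, NO₂→129, PM2.5→36, O₃→127. Overall AQI = max = 275; dominant pollutant is PM10.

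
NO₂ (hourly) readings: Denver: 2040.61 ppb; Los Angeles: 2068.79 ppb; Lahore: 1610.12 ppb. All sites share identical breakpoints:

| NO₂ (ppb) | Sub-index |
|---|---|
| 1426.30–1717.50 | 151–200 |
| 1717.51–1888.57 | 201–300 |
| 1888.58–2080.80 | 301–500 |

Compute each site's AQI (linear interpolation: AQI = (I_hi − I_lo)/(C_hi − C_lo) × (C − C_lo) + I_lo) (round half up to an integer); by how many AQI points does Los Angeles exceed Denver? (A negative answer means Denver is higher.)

Denver: row 1888.58–2080.80 (AQI 301–500). (500−301)·(2040.61−1888.58)/(2080.80−1888.58) + 301 = 199·152.03/192.22 + 301 ≈ 458.39 → 458.
Los Angeles: row 1888.58–2080.80 (AQI 301–500). (500−301)·(2068.79−1888.58)/(2080.80−1888.58) + 301 = 199·180.21/192.22 + 301 ≈ 487.57 → 488.
Lahore: 1610.12 ∈ [1426.30, 1717.50] ↔ index [151, 200].
151 + (1610.12−1426.30)·(200−151)/(1717.50−1426.30) = 151 + 183.82·49/291.20 ≈ 181.93, so AQI = 182.
AQIs: Denver=458, Los Angeles=488, Lahore=182. Los Angeles (488) − Denver (458) = 30.

30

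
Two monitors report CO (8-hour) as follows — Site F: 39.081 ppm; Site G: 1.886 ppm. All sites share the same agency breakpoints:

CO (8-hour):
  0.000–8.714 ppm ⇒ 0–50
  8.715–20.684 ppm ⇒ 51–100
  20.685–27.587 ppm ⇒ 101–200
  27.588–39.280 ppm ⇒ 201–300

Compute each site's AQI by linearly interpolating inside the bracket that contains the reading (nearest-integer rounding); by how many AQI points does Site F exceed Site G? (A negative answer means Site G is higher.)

287

Site F 39.081: bracket 27.588–39.280 → index 201–300; slope 99/11.692, offset 11.493.
AQI = 201 + 99/11.692·11.493 ≈ 298.32 ⇒ 298.
Site G: 1.886 lies in 0.000–8.714, so I_lo=0, I_hi=50, C_lo=0.000, C_hi=8.714.
(50−0)/(8.714−0.000) × (1.886−0.000) + 0 = 50/8.714 × 1.886 + 0 ≈ 10.82 → 11.
AQIs: Site F=298, Site G=11. Site F (298) − Site G (11) = 287.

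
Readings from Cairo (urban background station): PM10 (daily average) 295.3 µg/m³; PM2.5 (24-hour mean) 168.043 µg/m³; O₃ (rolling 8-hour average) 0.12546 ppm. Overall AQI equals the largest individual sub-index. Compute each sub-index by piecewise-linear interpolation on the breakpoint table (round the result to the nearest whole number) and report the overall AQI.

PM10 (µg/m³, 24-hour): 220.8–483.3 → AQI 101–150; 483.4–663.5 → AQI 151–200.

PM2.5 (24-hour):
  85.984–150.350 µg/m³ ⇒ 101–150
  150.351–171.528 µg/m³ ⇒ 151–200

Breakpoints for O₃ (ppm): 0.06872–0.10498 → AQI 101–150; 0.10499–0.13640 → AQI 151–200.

PM10: row 220.8–483.3 (AQI 101–150). (150−101)·(295.3−220.8)/(483.3−220.8) + 101 = 49·74.5/262.5 + 101 ≈ 114.91 → 115.
PM2.5: row 150.351–171.528 (AQI 151–200). (200−151)·(168.043−150.351)/(171.528−150.351) + 151 = 49·17.692/21.177 + 151 ≈ 191.94 → 192.
O₃: row 0.10499–0.13640 (AQI 151–200). (200−151)·(0.12546−0.10499)/(0.13640−0.10499) + 151 = 49·0.02047/0.03141 + 151 ≈ 182.93 → 183.
Sub-indices: PM10→115, PM2.5→192, O₃→183. Overall AQI = max = 192; dominant pollutant is PM2.5.
AQI 192: Unhealthy.

192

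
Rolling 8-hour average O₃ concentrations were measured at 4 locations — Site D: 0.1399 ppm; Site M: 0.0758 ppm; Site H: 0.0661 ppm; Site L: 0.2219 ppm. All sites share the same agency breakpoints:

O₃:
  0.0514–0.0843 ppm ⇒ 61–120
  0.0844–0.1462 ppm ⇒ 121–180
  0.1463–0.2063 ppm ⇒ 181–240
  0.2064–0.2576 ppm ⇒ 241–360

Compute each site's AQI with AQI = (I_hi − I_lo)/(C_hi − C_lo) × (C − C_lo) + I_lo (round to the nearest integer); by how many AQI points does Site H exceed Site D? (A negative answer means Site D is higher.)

Site D: 0.1399 lies in 0.0844–0.1462, so I_lo=121, I_hi=180, C_lo=0.0844, C_hi=0.1462.
(180−121)/(0.1462−0.0844) × (0.1399−0.0844) + 121 = 59/0.0618 × 0.0555 + 121 ≈ 173.99 → 174.
Site M: 0.0758 ∈ [0.0514, 0.0843] ↔ index [61, 120].
61 + (0.0758−0.0514)·(120−61)/(0.0843−0.0514) = 61 + 0.0244·59/0.0329 ≈ 104.76, so AQI = 105.
Site H: row 0.0514–0.0843 (AQI 61–120). (120−61)·(0.0661−0.0514)/(0.0843−0.0514) + 61 = 59·0.0147/0.0329 + 61 ≈ 87.36 → 87.
Site L: row 0.2064–0.2576 (AQI 241–360). (360−241)·(0.2219−0.2064)/(0.2576−0.2064) + 241 = 119·0.0155/0.0512 + 241 ≈ 277.03 → 277.
AQIs: Site D=174, Site M=105, Site H=87, Site L=277. Site H (87) − Site D (174) = -87.

-87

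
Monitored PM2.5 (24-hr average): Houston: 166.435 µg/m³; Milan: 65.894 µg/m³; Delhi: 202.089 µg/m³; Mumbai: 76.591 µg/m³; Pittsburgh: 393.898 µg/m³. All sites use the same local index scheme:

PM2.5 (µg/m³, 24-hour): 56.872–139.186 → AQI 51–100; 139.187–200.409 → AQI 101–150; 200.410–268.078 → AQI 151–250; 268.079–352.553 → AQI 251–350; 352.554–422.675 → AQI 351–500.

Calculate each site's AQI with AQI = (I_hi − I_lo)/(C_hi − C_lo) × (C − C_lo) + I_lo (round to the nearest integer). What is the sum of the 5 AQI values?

834

Houston 166.435: bracket 139.187–200.409 → index 101–150; slope 49/61.222, offset 27.248.
AQI = 101 + 49/61.222·27.248 ≈ 122.81 ⇒ 123.
Milan: 65.894 ∈ [56.872, 139.186] ↔ index [51, 100].
51 + (65.894−56.872)·(100−51)/(139.186−56.872) = 51 + 9.022·49/82.314 ≈ 56.37, so AQI = 56.
Delhi: 202.089 lies in 200.410–268.078, so I_lo=151, I_hi=250, C_lo=200.410, C_hi=268.078.
(250−151)/(268.078−200.410) × (202.089−200.410) + 151 = 99/67.668 × 1.679 + 151 ≈ 153.46 → 153.
Mumbai: row 56.872–139.186 (AQI 51–100). (100−51)·(76.591−56.872)/(139.186−56.872) + 51 = 49·19.719/82.314 + 51 ≈ 62.74 → 63.
Pittsburgh: row 352.554–422.675 (AQI 351–500). (500−351)·(393.898−352.554)/(422.675−352.554) + 351 = 149·41.344/70.121 + 351 ≈ 438.85 → 439.
AQIs: Houston=123, Milan=56, Delhi=153, Mumbai=63, Pittsburgh=439. Sum = 123 + 56 + 153 + 63 + 439 = 834.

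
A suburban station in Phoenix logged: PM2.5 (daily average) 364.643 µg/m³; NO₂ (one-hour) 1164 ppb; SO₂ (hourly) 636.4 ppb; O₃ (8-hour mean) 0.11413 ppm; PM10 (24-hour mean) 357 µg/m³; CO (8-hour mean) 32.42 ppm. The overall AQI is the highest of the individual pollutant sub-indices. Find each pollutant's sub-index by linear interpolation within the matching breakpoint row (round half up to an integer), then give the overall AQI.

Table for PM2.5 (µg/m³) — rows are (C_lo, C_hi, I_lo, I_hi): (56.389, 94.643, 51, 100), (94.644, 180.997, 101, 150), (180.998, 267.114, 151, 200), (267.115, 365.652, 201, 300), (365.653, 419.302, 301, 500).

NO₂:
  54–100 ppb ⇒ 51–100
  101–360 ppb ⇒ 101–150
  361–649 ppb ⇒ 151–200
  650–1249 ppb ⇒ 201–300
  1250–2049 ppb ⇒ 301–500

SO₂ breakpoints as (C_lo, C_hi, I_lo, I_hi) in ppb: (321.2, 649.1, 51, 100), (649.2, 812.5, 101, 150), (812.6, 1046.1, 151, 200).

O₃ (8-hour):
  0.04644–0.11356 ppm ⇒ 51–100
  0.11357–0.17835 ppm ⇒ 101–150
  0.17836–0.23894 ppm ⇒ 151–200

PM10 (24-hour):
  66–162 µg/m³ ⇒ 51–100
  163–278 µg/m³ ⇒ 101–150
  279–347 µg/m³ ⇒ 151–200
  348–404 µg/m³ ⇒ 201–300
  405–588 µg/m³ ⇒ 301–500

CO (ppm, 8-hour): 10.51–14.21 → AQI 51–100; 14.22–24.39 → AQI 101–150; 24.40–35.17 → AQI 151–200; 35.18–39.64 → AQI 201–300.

PM2.5: 364.643 lies in 267.115–365.652, so I_lo=201, I_hi=300, C_lo=267.115, C_hi=365.652.
(300−201)/(365.652−267.115) × (364.643−267.115) + 201 = 99/98.537 × 97.528 + 201 ≈ 298.99 → 299.
NO₂: 1164 ∈ [650, 1249] ↔ index [201, 300].
201 + (1164−650)·(300−201)/(1249−650) = 201 + 514·99/599 ≈ 285.95, so AQI = 286.
SO₂ 636.4: bracket 321.2–649.1 → index 51–100; slope 49/327.9, offset 315.2.
AQI = 51 + 49/327.9·315.2 ≈ 98.10 ⇒ 98.
O₃: row 0.11357–0.17835 (AQI 101–150). (150−101)·(0.11413−0.11357)/(0.17835−0.11357) + 101 = 49·0.00056/0.06478 + 101 ≈ 101.42 → 101.
PM10 357: bracket 348–404 → index 201–300; slope 99/56, offset 9.
AQI = 201 + 99/56·9 ≈ 216.91 ⇒ 217.
CO: 32.42 lies in 24.40–35.17, so I_lo=151, I_hi=200, C_lo=24.40, C_hi=35.17.
(200−151)/(35.17−24.40) × (32.42−24.40) + 151 = 49/10.77 × 8.02 + 151 ≈ 187.49 → 187.
Sub-indices: PM2.5→299, NO₂→286, SO₂→98, O₃→101, PM10→217, CO→187. Overall AQI = max = 299; dominant pollutant is PM2.5.

299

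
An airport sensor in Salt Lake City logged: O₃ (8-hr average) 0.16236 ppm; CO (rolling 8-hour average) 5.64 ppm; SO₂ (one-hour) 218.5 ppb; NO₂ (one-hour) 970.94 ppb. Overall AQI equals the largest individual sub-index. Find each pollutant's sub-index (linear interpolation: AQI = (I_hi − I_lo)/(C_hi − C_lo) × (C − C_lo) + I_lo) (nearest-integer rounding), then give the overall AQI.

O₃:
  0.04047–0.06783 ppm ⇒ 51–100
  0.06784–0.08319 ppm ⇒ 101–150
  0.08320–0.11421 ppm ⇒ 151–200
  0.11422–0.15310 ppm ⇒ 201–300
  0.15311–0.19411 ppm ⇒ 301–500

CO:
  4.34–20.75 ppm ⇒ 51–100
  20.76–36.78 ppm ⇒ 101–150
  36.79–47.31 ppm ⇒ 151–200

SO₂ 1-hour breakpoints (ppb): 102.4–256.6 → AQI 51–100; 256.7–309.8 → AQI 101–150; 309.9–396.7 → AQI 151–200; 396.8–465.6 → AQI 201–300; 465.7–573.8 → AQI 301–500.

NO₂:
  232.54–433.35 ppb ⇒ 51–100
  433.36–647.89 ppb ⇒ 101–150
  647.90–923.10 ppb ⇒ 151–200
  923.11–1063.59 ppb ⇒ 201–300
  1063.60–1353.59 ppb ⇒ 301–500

O₃: 0.16236 ∈ [0.15311, 0.19411] ↔ index [301, 500].
301 + (0.16236−0.15311)·(500−301)/(0.19411−0.15311) = 301 + 0.00925·199/0.04100 ≈ 345.90, so AQI = 346.
CO 5.64: bracket 4.34–20.75 → index 51–100; slope 49/16.41, offset 1.30.
AQI = 51 + 49/16.41·1.30 ≈ 54.88 ⇒ 55.
SO₂: 218.5 lies in 102.4–256.6, so I_lo=51, I_hi=100, C_lo=102.4, C_hi=256.6.
(100−51)/(256.6−102.4) × (218.5−102.4) + 51 = 49/154.2 × 116.1 + 51 ≈ 87.89 → 88.
NO₂: 970.94 ∈ [923.11, 1063.59] ↔ index [201, 300].
201 + (970.94−923.11)·(300−201)/(1063.59−923.11) = 201 + 47.83·99/140.48 ≈ 234.71, so AQI = 235.
Sub-indices: O₃→346, CO→55, SO₂→88, NO₂→235. Overall AQI = max = 346; dominant pollutant is O₃.

346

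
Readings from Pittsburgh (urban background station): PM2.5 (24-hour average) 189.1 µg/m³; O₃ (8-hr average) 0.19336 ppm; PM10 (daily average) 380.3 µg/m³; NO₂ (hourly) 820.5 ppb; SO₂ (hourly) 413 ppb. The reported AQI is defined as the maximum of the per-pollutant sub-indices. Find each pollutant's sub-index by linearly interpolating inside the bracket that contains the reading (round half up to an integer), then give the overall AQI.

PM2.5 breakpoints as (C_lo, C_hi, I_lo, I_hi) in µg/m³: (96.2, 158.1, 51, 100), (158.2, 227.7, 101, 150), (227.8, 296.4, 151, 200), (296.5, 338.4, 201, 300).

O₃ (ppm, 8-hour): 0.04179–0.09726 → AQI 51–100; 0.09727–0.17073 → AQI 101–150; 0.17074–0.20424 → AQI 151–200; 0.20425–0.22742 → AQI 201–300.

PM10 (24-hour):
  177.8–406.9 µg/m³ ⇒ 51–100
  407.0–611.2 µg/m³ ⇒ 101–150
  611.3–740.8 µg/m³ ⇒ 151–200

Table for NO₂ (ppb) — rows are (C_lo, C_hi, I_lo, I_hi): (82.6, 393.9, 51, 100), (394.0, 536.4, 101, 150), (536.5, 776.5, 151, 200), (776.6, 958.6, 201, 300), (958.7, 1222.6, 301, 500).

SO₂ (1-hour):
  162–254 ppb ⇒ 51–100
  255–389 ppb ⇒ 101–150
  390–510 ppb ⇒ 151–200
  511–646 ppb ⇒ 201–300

225

PM2.5 189.1: bracket 158.2–227.7 → index 101–150; slope 49/69.5, offset 30.9.
AQI = 101 + 49/69.5·30.9 ≈ 122.79 ⇒ 123.
O₃: 0.19336 lies in 0.17074–0.20424, so I_lo=151, I_hi=200, C_lo=0.17074, C_hi=0.20424.
(200−151)/(0.20424−0.17074) × (0.19336−0.17074) + 151 = 49/0.03350 × 0.02262 + 151 ≈ 184.09 → 184.
PM10 380.3: bracket 177.8–406.9 → index 51–100; slope 49/229.1, offset 202.5.
AQI = 51 + 49/229.1·202.5 ≈ 94.31 ⇒ 94.
NO₂ 820.5: bracket 776.6–958.6 → index 201–300; slope 99/182.0, offset 43.9.
AQI = 201 + 99/182.0·43.9 ≈ 224.88 ⇒ 225.
SO₂: 413 lies in 390–510, so I_lo=151, I_hi=200, C_lo=390, C_hi=510.
(200−151)/(510−390) × (413−390) + 151 = 49/120 × 23 + 151 ≈ 160.39 → 160.
Sub-indices: PM2.5→123, O₃→184, PM10→94, NO₂→225, SO₂→160. Overall AQI = max = 225; dominant pollutant is NO₂.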